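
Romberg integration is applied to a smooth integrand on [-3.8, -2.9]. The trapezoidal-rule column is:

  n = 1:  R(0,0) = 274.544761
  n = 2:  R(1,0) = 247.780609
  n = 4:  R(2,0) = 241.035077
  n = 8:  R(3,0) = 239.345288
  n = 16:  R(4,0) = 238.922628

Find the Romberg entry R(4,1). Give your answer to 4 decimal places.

Richardson extrapolation on the trapezoidal column (denominator 4−1=3):
R(4,1) = (4·238.922628 − 239.345288) / 3 = 238.781741

238.7817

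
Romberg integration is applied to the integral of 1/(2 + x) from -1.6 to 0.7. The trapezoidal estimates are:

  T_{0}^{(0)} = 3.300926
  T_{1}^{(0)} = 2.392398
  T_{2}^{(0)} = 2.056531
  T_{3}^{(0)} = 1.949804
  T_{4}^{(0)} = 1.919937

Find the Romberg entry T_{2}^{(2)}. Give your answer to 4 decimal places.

T_{1}^{(1)} = (4·2.392398 − 3.300926) / 3 = 2.089555
T_{2}^{(1)} = 2.056531 + (2.056531 − 2.392398)/3 = 1.944575
T_{2}^{(2)} = 1.944575 + (1.944575 − 2.089555)/15 = 1.934910

1.9349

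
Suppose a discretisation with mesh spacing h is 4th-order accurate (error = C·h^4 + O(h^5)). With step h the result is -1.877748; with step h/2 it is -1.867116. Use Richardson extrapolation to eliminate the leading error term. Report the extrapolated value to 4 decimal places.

-1.8664

The leading error scales as h^4; refining by a factor of 2 reduces it by 2^4 = 16.
Extrapolated value = (16·A(h/2) − A(h)) / (16 − 1)
= (16·(-1.867116) − (-1.877748)) / 15
= -27.996108 / 15 = -1.866407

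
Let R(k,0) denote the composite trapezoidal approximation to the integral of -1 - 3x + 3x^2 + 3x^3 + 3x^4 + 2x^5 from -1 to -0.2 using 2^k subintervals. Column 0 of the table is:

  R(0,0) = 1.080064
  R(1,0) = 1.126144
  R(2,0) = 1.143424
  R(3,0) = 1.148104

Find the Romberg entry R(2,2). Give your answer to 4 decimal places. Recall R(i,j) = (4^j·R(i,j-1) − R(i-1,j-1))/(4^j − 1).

R(1,1) = 1.126144 + (1.126144 − 1.080064)/3 = 1.141504
R(2,1) = (4·1.143424 − 1.126144) / 3 = 1.149184
R(2,2) = (16·1.149184 − 1.141504) / 15 = 1.149696
(Column j=1 coincides with Simpson's rule on the same nodes.)

1.1497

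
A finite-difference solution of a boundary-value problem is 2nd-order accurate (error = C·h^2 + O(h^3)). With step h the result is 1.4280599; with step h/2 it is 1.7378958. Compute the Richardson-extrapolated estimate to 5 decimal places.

1.84117

The leading error scales as h^2; refining by a factor of 2 reduces it by 2^2 = 4.
Extrapolated value = (4·A(h/2) − A(h)) / (4 − 1)
= (4·1.7378958 − 1.4280599) / 3
= 5.5235233 / 3 = 1.8411744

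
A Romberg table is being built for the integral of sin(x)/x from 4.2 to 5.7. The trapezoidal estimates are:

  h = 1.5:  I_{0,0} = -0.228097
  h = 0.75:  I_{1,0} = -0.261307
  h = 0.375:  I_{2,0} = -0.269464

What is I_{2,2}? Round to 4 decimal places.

-0.2722

Richardson extrapolation on the trapezoidal column (denominator 4−1=3):
I_{1,1} = -0.261307 + (-0.261307 − (-0.228097))/3 = -0.272377
I_{2,1} = (4·(-0.269464) − (-0.261307)) / 3 = -0.272183
I_{2,2} = (16·(-0.272183) − (-0.272377)) / 15 = -0.272170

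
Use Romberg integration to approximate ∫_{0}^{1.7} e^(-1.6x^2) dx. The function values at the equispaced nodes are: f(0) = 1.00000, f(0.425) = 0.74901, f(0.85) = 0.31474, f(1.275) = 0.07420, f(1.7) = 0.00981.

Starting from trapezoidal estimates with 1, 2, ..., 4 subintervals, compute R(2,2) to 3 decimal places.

R(0,0) (trapezoid, 1 panel, h=1.7000): 0.85834
R(1,0) (trapezoid, 2 panels, h=0.8500): 0.69670
R(2,0) (trapezoid, 4 panels, h=0.4250): 0.69821
R(1,1) = 0.69670 + (0.69670 − 0.85834)/3 = 0.64282
R(2,1) = 0.69821 + (0.69821 − 0.69670)/3 = 0.69871
R(2,2) = 0.69871 + (0.69871 − 0.64282)/15 = 0.70244

0.702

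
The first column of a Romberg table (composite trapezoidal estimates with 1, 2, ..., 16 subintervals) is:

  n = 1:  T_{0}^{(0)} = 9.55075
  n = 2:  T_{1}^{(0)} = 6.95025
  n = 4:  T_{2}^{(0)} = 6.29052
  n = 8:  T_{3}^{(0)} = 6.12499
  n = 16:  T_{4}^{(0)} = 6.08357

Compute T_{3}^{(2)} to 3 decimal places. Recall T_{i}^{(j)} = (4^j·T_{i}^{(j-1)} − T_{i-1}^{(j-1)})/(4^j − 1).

Richardson extrapolation on the trapezoidal column (denominator 4−1=3):
T_{2}^{(1)} = 6.29052 + (6.29052 − 6.95025)/3 = 6.07061
T_{3}^{(1)} = 6.12499 + (6.12499 − 6.29052)/3 = 6.06981
T_{3}^{(2)} = (16·6.06981 − 6.07061) / 15 = 6.06976

6.070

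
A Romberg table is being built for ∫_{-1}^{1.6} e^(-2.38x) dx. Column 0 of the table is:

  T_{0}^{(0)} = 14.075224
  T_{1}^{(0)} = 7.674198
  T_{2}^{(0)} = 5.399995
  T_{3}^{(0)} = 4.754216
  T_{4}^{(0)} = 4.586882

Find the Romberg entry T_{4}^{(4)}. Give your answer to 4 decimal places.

4.5306

T_{1}^{(1)} = 7.674198 + (7.674198 − 14.075224)/3 = 5.540523
T_{2}^{(1)} = 5.399995 + (5.399995 − 7.674198)/3 = 4.641927
T_{3}^{(1)} = (4·4.754216 − 5.399995) / 3 = 4.538956
T_{4}^{(1)} = (4·4.586882 − 4.754216) / 3 = 4.531104
T_{2}^{(2)} = 4.641927 + (4.641927 − 5.540523)/15 = 4.582021
T_{3}^{(2)} = (16·4.538956 − 4.641927) / 15 = 4.532091
T_{4}^{(2)} = (16·4.531104 − 4.538956) / 15 = 4.530581
T_{3}^{(3)} = (64·4.532091 − 4.582021) / 63 = 4.531298
T_{4}^{(3)} = 4.530581 + (4.530581 − 4.532091)/63 = 4.530557
T_{4}^{(4)} = 4.530557 + (4.530557 − 4.531298)/255 = 4.530554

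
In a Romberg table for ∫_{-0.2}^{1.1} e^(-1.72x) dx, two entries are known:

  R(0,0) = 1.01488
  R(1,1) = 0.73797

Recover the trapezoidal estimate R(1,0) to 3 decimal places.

0.807

From R(1,1) = (4·R(1,0) − R(0,0))/3, solve for R(1,0):
4·R(1,0) = 3·0.73797 + 1.01488 = 3.22879
R(1,0) = 0.80720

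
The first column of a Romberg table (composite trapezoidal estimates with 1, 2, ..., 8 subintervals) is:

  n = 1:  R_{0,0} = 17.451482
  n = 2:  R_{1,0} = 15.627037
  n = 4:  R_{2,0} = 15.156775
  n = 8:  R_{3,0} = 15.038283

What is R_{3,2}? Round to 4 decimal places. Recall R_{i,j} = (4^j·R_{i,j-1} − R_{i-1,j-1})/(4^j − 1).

14.9987

R_{2,1} = (4·15.156775 − 15.627037) / 3 = 15.000021
R_{3,1} = (4·15.038283 − 15.156775) / 3 = 14.998786
R_{3,2} = 14.998786 + (14.998786 − 15.000021)/15 = 14.998704
(Column j=1 coincides with Simpson's rule on the same nodes.)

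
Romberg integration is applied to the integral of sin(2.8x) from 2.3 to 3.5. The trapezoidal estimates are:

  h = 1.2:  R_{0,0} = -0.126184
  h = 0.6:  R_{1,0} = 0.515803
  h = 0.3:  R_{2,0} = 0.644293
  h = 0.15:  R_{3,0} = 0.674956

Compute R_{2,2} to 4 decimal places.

R_{1,1} = 0.515803 + (0.515803 − (-0.126184))/3 = 0.729799
R_{2,1} = (4·0.644293 − 0.515803) / 3 = 0.687123
R_{2,2} = 0.687123 + (0.687123 − 0.729799)/15 = 0.684278

0.6843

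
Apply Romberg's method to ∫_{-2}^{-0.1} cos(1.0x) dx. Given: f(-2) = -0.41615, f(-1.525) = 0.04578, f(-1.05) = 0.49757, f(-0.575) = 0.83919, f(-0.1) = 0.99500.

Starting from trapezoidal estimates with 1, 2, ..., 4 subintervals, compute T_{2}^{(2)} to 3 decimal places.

0.809

T_{0}^{(0)} (trapezoid, 1 panel, h=1.9000): 0.54991
T_{1}^{(0)} (trapezoid, 2 panels, h=0.9500): 0.74765
T_{2}^{(0)} (trapezoid, 4 panels, h=0.4750): 0.79418
T_{1}^{(1)} = 0.74765 + (0.74765 − 0.54991)/3 = 0.81356
T_{2}^{(1)} = 0.79418 + (0.79418 − 0.74765)/3 = 0.80969
T_{2}^{(2)} = 0.80969 + (0.80969 − 0.81356)/15 = 0.80943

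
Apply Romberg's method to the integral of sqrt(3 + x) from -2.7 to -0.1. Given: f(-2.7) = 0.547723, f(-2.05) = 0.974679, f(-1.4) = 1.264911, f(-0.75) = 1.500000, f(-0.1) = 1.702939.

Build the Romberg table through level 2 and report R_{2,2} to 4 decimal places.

3.1813

R_{0,0} (trapezoid, 1 panel, h=2.6000): 2.925861
R_{1,0} (trapezoid, 2 panels, h=1.3000): 3.107315
R_{2,0} (trapezoid, 4 panels, h=0.6500): 3.162199
R_{1,1} = 3.107315 + (3.107315 − 2.925861)/3 = 3.167800
R_{2,1} = 3.162199 + (3.162199 − 3.107315)/3 = 3.180494
R_{2,2} = 3.180494 + (3.180494 − 3.167800)/15 = 3.181340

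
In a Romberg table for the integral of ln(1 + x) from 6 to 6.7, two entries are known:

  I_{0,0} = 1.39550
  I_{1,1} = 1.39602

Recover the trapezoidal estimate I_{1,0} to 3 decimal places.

From I_{1,1} = (4·I_{1,0} − I_{0,0})/3, solve for I_{1,0}:
4·I_{1,0} = 3·1.39602 + 1.39550 = 5.58356
I_{1,0} = 1.39589

1.396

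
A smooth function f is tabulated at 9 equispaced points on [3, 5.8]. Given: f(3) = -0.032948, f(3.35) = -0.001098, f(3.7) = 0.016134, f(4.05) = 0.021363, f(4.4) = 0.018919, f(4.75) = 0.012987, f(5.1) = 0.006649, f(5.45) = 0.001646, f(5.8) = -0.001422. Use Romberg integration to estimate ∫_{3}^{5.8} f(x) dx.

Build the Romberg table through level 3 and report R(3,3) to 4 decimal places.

0.0220

R(0,0) (trapezoid, 1 panel, h=2.8000): -0.048118
R(1,0) (trapezoid, 2 panels, h=1.4000): 0.002428
R(2,0) (trapezoid, 4 panels, h=0.7000): 0.017162
R(3,0) (trapezoid, 8 panels, h=0.3500): 0.020795
R(1,1) = 0.002428 + (0.002428 − (-0.048118))/3 = 0.019277
R(2,1) = 0.017162 + (0.017162 − 0.002428)/3 = 0.022073
R(3,1) = 0.020795 + (0.020795 − 0.017162)/3 = 0.022006
R(2,2) = 0.022073 + (0.022073 − 0.019277)/15 = 0.022259
R(3,2) = 0.022006 + (0.022006 − 0.022073)/15 = 0.022002
R(3,3) = 0.022002 + (0.022002 − 0.022259)/63 = 0.021998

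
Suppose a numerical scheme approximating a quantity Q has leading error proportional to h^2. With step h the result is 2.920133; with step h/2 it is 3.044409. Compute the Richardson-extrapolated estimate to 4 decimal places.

3.0858

The leading error scales as h^2; refining by a factor of 2 reduces it by 2^2 = 4.
Extrapolated value = (4·A(h/2) − A(h)) / (4 − 1)
= (4·3.044409 − 2.920133) / 3
= 9.257503 / 3 = 3.085834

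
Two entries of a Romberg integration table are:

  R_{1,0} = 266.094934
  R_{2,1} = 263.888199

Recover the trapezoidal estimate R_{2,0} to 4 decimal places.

264.4399

From R_{2,1} = (4·R_{2,0} − R_{1,0})/3, solve for R_{2,0}:
4·R_{2,0} = 3·263.888199 + 266.094934 = 1057.759531
R_{2,0} = 264.439883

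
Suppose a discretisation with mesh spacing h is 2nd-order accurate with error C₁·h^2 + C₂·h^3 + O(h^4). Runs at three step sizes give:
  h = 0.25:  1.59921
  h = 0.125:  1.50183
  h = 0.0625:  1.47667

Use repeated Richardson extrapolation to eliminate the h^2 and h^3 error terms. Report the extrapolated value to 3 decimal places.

First eliminate the h^2 term (factor 2^2 = 4):
  B₁ = (4·1.50183 − 1.59921)/3 = 1.46937
  B₂ = (4·1.47667 − 1.50183)/3 = 1.46828
Then eliminate the h^3 term (factor 2^3 = 8):
  (8·1.46828 − 1.46937)/7 = 1.46812

1.468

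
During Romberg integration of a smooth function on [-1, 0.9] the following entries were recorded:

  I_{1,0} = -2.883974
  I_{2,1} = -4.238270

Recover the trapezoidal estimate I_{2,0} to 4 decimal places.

-3.8997

From I_{2,1} = (4·I_{2,0} − I_{1,0})/3, solve for I_{2,0}:
4·I_{2,0} = 3·(-4.238270) + (-2.883974) = -15.598784
I_{2,0} = -3.899696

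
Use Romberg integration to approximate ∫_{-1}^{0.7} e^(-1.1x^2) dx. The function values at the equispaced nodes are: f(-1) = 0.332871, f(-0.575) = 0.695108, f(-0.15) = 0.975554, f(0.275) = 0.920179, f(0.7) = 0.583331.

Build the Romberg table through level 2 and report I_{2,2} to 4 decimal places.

1.3186

I_{0,0} (trapezoid, 1 panel, h=1.7000): 0.778772
I_{1,0} (trapezoid, 2 panels, h=0.8500): 1.218607
I_{2,0} (trapezoid, 4 panels, h=0.4250): 1.295800
I_{1,1} = 1.218607 + (1.218607 − 0.778772)/3 = 1.365219
I_{2,1} = 1.295800 + (1.295800 − 1.218607)/3 = 1.321531
I_{2,2} = 1.321531 + (1.321531 − 1.365219)/15 = 1.318618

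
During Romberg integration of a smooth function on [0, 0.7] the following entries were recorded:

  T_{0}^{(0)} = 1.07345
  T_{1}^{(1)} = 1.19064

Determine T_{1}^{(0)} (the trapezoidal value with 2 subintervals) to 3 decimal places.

From T_{1}^{(1)} = (4·T_{1}^{(0)} − T_{0}^{(0)})/3, solve for T_{1}^{(0)}:
4·T_{1}^{(0)} = 3·1.19064 + 1.07345 = 4.64537
T_{1}^{(0)} = 1.16134

1.161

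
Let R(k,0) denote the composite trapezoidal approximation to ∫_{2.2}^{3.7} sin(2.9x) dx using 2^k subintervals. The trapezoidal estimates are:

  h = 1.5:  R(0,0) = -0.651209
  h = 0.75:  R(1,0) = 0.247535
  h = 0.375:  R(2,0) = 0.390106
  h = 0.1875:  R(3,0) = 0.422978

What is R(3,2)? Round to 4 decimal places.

0.4337

R(2,1) = 0.390106 + (0.390106 − 0.247535)/3 = 0.437630
R(3,1) = (4·0.422978 − 0.390106) / 3 = 0.433935
R(3,2) = (16·0.433935 − 0.437630) / 15 = 0.433689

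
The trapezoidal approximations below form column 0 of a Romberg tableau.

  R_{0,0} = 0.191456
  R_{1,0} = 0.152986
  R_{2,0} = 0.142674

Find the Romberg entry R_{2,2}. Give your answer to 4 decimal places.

0.1392

Richardson extrapolation on the trapezoidal column (denominator 4−1=3):
R_{1,1} = (4·0.152986 − 0.191456) / 3 = 0.140163
R_{2,1} = (4·0.142674 − 0.152986) / 3 = 0.139237
R_{2,2} = 0.139237 + (0.139237 − 0.140163)/15 = 0.139175
(Column j=1 coincides with Simpson's rule on the same nodes.)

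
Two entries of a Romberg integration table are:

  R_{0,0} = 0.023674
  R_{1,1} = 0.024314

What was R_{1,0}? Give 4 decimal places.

0.0242

From R_{1,1} = (4·R_{1,0} − R_{0,0})/3, solve for R_{1,0}:
4·R_{1,0} = 3·0.024314 + 0.023674 = 0.096616
R_{1,0} = 0.024154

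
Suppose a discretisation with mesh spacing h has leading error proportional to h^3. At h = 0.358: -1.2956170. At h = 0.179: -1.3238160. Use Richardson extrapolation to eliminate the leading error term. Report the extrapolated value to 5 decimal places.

-1.32784

The leading error scales as h^3; refining by a factor of 2 reduces it by 2^3 = 8.
Extrapolated value = (8·A(h/2) − A(h)) / (8 − 1)
= (8·(-1.3238160) − (-1.2956170)) / 7
= -9.2949110 / 7 = -1.3278444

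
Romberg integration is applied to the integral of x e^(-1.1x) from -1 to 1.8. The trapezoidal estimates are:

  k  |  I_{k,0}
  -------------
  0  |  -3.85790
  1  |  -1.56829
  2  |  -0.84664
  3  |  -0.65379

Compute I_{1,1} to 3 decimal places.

I_{1,1} = (4·(-1.56829) − (-3.85790)) / 3 = -0.80509

-0.805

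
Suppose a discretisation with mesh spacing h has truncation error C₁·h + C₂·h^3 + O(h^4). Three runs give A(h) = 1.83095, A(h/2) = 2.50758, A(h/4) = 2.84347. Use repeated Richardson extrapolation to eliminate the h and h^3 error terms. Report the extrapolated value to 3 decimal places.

First eliminate the h term (factor 2^1 = 2):
  B₁ = (2·2.50758 − 1.83095)/1 = 3.18421
  B₂ = (2·2.84347 − 2.50758)/1 = 3.17936
Then eliminate the h^3 term (factor 2^3 = 8):
  (8·3.17936 − 3.18421)/7 = 3.17867

3.179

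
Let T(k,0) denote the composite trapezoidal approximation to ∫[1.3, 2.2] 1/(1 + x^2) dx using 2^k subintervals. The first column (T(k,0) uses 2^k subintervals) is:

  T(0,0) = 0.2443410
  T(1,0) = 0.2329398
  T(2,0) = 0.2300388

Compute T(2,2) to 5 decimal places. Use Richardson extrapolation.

T(1,1) = (4·0.2329398 − 0.2443410) / 3 = 0.2291394
T(2,1) = 0.2300388 + (0.2300388 − 0.2329398)/3 = 0.2290718
T(2,2) = 0.2290718 + (0.2290718 − 0.2291394)/15 = 0.2290673

0.22907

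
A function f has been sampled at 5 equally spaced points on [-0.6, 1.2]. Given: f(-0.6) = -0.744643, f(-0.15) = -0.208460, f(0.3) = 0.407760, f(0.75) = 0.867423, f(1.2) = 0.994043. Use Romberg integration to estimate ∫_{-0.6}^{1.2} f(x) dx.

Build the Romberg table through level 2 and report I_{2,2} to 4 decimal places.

0.5545

I_{0,0} (trapezoid, 1 panel, h=1.8000): 0.224460
I_{1,0} (trapezoid, 2 panels, h=0.9000): 0.479214
I_{2,0} (trapezoid, 4 panels, h=0.4500): 0.536140
I_{1,1} = 0.479214 + (0.479214 − 0.224460)/3 = 0.564132
I_{2,1} = 0.536140 + (0.536140 − 0.479214)/3 = 0.555115
I_{2,2} = 0.555115 + (0.555115 − 0.564132)/15 = 0.554514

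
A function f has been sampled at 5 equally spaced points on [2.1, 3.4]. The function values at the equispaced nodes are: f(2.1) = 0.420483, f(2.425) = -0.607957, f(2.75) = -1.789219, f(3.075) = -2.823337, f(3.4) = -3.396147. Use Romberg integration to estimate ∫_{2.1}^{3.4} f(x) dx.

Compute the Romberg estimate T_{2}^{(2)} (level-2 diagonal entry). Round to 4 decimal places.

T_{0}^{(0)} (trapezoid, 1 panel, h=1.3000): -1.934182
T_{1}^{(0)} (trapezoid, 2 panels, h=0.6500): -2.130083
T_{2}^{(0)} (trapezoid, 4 panels, h=0.3250): -2.180212
T_{1}^{(1)} = -2.130083 + (-2.130083 − (-1.934182))/3 = -2.195383
T_{2}^{(1)} = -2.180212 + (-2.180212 − (-2.130083))/3 = -2.196922
T_{2}^{(2)} = -2.196922 + (-2.196922 − (-2.195383))/15 = -2.197025

-2.1970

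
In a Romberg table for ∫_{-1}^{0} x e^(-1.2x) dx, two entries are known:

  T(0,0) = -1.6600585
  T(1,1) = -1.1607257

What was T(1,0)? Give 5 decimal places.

-1.28556

From T(1,1) = (4·T(1,0) − T(0,0))/3, solve for T(1,0):
4·T(1,0) = 3·(-1.1607257) + (-1.6600585) = -5.1422356
T(1,0) = -1.2855589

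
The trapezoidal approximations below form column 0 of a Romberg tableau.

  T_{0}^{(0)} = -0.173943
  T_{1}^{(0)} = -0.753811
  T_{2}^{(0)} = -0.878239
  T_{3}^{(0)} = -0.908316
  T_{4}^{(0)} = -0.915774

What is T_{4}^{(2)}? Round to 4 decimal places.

-0.9183

Richardson extrapolation on the trapezoidal column (denominator 4−1=3):
T_{3}^{(1)} = -0.908316 + (-0.908316 − (-0.878239))/3 = -0.918342
T_{4}^{(1)} = (4·(-0.915774) − (-0.908316)) / 3 = -0.918260
T_{4}^{(2)} = (16·(-0.918260) − (-0.918342)) / 15 = -0.918255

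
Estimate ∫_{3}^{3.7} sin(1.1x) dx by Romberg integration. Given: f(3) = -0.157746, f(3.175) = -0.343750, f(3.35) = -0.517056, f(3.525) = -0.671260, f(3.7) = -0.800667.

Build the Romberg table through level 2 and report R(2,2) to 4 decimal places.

-0.3531

R(0,0) (trapezoid, 1 panel, h=0.7000): -0.335445
R(1,0) (trapezoid, 2 panels, h=0.3500): -0.348692
R(2,0) (trapezoid, 4 panels, h=0.1750): -0.351973
R(1,1) = -0.348692 + (-0.348692 − (-0.335445))/3 = -0.353108
R(2,1) = -0.351973 + (-0.351973 − (-0.348692))/3 = -0.353067
R(2,2) = -0.353067 + (-0.353067 − (-0.353108))/15 = -0.353064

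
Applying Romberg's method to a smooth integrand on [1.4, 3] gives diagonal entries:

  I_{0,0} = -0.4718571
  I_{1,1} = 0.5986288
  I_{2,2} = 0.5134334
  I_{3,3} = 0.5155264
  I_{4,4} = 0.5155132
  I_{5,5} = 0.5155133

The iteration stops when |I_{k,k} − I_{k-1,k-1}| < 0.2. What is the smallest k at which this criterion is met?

k = 2

|I_{1,1} − I_{0,0}| = 1.0704859 ≥ 0.2
|I_{2,2} − I_{1,1}| = 0.0851954 < 0.2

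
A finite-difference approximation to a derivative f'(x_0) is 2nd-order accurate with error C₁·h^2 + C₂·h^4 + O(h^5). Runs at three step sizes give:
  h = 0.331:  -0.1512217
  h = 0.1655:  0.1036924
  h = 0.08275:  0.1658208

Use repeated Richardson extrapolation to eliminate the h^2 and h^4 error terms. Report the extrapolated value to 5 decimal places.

0.18639

First eliminate the h^2 term (factor 2^2 = 4):
  B₁ = (4·0.1036924 − (-0.1512217))/3 = 0.1886638
  B₂ = (4·0.1658208 − 0.1036924)/3 = 0.1865303
Then eliminate the h^4 term (factor 2^4 = 16):
  (16·0.1865303 − 0.1886638)/15 = 0.1863881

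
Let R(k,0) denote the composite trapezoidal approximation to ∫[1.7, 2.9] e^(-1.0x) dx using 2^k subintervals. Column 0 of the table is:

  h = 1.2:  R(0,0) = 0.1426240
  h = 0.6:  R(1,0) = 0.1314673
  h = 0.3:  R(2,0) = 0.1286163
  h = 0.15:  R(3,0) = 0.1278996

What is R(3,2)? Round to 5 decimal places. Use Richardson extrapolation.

Richardson extrapolation on the trapezoidal column (denominator 4−1=3):
R(2,1) = (4·0.1286163 − 0.1314673) / 3 = 0.1276660
R(3,1) = 0.1278996 + (0.1278996 − 0.1286163)/3 = 0.1276607
R(3,2) = (16·0.1276607 − 0.1276660) / 15 = 0.1276603

0.12766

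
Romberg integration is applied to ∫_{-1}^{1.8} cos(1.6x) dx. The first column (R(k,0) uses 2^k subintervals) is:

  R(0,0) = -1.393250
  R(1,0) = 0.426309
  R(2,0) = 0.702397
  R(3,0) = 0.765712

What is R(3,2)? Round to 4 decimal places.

Richardson extrapolation on the trapezoidal column (denominator 4−1=3):
R(2,1) = (4·0.702397 − 0.426309) / 3 = 0.794426
R(3,1) = 0.765712 + (0.765712 − 0.702397)/3 = 0.786817
R(3,2) = 0.786817 + (0.786817 − 0.794426)/15 = 0.786310

0.7863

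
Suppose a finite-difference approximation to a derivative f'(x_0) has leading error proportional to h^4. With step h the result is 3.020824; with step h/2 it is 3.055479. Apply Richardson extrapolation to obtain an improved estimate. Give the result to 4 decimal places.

Extrapolated value = (16·A(h/2) − A(h)) / (16 − 1)
= (16·3.055479 − 3.020824) / 15
= 45.866840 / 15 = 3.057789

3.0578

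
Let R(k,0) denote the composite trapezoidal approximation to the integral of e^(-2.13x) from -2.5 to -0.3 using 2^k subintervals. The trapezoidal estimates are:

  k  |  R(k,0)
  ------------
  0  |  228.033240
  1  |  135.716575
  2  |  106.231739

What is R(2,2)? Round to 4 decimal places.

R(1,1) = 135.716575 + (135.716575 − 228.033240)/3 = 104.944353
R(2,1) = 106.231739 + (106.231739 − 135.716575)/3 = 96.403460
R(2,2) = 96.403460 + (96.403460 − 104.944353)/15 = 95.834067

95.8341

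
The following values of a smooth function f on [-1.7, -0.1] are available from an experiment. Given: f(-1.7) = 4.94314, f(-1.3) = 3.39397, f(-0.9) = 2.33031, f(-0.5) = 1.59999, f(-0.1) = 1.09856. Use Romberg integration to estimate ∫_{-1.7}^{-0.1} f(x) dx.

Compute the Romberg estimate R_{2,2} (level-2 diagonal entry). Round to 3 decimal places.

R_{0,0} (trapezoid, 1 panel, h=1.6000): 4.83336
R_{1,0} (trapezoid, 2 panels, h=0.8000): 4.28093
R_{2,0} (trapezoid, 4 panels, h=0.4000): 4.13805
R_{1,1} = 4.28093 + (4.28093 − 4.83336)/3 = 4.09679
R_{2,1} = 4.13805 + (4.13805 − 4.28093)/3 = 4.09042
R_{2,2} = 4.09042 + (4.09042 − 4.09679)/15 = 4.09000

4.090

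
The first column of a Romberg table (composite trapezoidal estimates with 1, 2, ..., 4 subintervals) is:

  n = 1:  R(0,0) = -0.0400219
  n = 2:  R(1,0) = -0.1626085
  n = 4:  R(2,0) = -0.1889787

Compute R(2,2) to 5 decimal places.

-0.19739

Richardson extrapolation on the trapezoidal column (denominator 4−1=3):
R(1,1) = -0.1626085 + (-0.1626085 − (-0.0400219))/3 = -0.2034707
R(2,1) = -0.1889787 + (-0.1889787 − (-0.1626085))/3 = -0.1977688
R(2,2) = -0.1977688 + (-0.1977688 − (-0.2034707))/15 = -0.1973887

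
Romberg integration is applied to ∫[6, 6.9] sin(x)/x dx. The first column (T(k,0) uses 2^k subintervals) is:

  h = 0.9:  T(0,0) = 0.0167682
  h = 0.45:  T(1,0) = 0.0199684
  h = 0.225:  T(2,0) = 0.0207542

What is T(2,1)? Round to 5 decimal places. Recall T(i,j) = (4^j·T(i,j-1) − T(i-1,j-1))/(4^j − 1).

0.02102

T(2,1) = (4·0.0207542 − 0.0199684) / 3 = 0.0210161
(Column j=1 coincides with Simpson's rule on the same nodes.)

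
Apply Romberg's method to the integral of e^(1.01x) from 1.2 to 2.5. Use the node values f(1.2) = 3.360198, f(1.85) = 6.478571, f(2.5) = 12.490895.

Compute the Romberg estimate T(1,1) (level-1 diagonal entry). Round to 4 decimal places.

9.0492

T(0,0) (trapezoid, 1 panel, h=1.3000): 10.303210
T(1,0) (trapezoid, 2 panels, h=0.6500): 9.362676
T(1,1) = 9.362676 + (9.362676 − 10.303210)/3 = 9.049165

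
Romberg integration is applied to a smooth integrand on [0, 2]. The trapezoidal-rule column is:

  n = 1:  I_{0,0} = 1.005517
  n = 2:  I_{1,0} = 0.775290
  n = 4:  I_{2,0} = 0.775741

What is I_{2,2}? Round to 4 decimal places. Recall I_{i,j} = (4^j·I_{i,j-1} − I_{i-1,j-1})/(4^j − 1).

Richardson extrapolation on the trapezoidal column (denominator 4−1=3):
I_{1,1} = (4·0.775290 − 1.005517) / 3 = 0.698548
I_{2,1} = (4·0.775741 − 0.775290) / 3 = 0.775891
I_{2,2} = (16·0.775891 − 0.698548) / 15 = 0.781047

0.7810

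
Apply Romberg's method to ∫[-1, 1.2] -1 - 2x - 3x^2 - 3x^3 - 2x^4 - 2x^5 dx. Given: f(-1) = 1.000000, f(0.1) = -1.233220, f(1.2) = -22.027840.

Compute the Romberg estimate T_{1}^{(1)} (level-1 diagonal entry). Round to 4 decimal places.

-9.5189

T_{0}^{(0)} (trapezoid, 1 panel, h=2.2000): -23.130624
T_{1}^{(0)} (trapezoid, 2 panels, h=1.1000): -12.921854
T_{1}^{(1)} = -12.921854 + (-12.921854 − (-23.130624))/3 = -9.518931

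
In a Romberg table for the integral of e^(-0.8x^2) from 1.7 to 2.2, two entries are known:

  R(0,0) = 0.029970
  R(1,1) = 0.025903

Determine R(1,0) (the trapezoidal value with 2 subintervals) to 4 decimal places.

From R(1,1) = (4·R(1,0) − R(0,0))/3, solve for R(1,0):
4·R(1,0) = 3·0.025903 + 0.029970 = 0.107679
R(1,0) = 0.026920

0.0269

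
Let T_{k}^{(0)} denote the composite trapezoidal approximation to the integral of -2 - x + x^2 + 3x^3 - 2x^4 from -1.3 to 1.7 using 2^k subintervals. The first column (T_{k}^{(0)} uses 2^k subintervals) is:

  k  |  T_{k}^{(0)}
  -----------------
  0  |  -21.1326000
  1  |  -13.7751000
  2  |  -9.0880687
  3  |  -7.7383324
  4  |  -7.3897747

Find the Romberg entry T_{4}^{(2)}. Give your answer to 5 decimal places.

Richardson extrapolation on the trapezoidal column (denominator 4−1=3):
T_{3}^{(1)} = (4·(-7.7383324) − (-9.0880687)) / 3 = -7.2884203
T_{4}^{(1)} = (4·(-7.3897747) − (-7.7383324)) / 3 = -7.2735888
T_{4}^{(2)} = -7.2735888 + (-7.2735888 − (-7.2884203))/15 = -7.2726000

-7.27260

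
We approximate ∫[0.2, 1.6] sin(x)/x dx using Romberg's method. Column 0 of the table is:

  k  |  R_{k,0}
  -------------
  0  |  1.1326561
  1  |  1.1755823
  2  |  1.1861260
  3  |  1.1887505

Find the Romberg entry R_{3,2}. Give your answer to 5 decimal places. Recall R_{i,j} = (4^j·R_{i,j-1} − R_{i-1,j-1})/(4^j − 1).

Richardson extrapolation on the trapezoidal column (denominator 4−1=3):
R_{2,1} = 1.1861260 + (1.1861260 − 1.1755823)/3 = 1.1896406
R_{3,1} = 1.1887505 + (1.1887505 − 1.1861260)/3 = 1.1896253
R_{3,2} = (16·1.1896253 − 1.1896406) / 15 = 1.1896243
(Column j=1 coincides with Simpson's rule on the same nodes.)

1.18962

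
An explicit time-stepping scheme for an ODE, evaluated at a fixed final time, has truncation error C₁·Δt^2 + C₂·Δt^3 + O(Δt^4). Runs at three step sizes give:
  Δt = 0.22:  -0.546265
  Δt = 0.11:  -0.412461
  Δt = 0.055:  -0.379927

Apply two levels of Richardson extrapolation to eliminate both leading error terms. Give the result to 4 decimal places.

-0.3693

First eliminate the Δt^2 term (factor 2^2 = 4):
  B₁ = (4·(-0.412461) − (-0.546265))/3 = -0.367860
  B₂ = (4·(-0.379927) − (-0.412461))/3 = -0.369082
Then eliminate the Δt^3 term (factor 2^3 = 8):
  (8·(-0.369082) − (-0.367860))/7 = -0.369257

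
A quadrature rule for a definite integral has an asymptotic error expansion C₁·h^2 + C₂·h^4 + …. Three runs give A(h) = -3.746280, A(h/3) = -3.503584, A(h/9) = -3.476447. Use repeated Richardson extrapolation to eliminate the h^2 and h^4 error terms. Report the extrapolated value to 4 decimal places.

-3.4731

First eliminate the h^2 term (factor 3^2 = 9):
  B₁ = (9·(-3.503584) − (-3.746280))/8 = -3.473247
  B₂ = (9·(-3.476447) − (-3.503584))/8 = -3.473055
Then eliminate the h^4 term (factor 3^4 = 81):
  (81·(-3.473055) − (-3.473247))/80 = -3.473053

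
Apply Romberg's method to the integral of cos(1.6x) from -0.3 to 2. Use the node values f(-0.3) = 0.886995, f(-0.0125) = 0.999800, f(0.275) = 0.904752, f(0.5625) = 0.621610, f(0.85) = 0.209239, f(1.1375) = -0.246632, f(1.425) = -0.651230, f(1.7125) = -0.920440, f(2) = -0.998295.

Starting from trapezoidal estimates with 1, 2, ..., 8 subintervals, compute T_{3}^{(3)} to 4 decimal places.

0.2521

T_{0}^{(0)} (trapezoid, 1 panel, h=2.3000): -0.127995
T_{1}^{(0)} (trapezoid, 2 panels, h=1.1500): 0.176627
T_{2}^{(0)} (trapezoid, 4 panels, h=0.5750): 0.234089
T_{3}^{(0)} (trapezoid, 8 panels, h=0.2875): 0.247667
T_{1}^{(1)} = 0.176627 + (0.176627 − (-0.127995))/3 = 0.278168
T_{2}^{(1)} = 0.234089 + (0.234089 − 0.176627)/3 = 0.253243
T_{3}^{(1)} = 0.247667 + (0.247667 − 0.234089)/3 = 0.252193
T_{2}^{(2)} = 0.253243 + (0.253243 − 0.278168)/15 = 0.251581
T_{3}^{(2)} = 0.252193 + (0.252193 − 0.253243)/15 = 0.252123
T_{3}^{(3)} = 0.252123 + (0.252123 − 0.251581)/63 = 0.252132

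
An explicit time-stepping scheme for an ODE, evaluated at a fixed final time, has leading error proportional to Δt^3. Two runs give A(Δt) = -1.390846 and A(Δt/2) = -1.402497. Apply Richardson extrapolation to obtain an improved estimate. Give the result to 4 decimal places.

-1.4042

The leading error scales as Δt^3; refining by a factor of 2 reduces it by 2^3 = 8.
Extrapolated value = (8·A(Δt/2) − A(Δt)) / (8 − 1)
= (8·(-1.402497) − (-1.390846)) / 7
= -9.829130 / 7 = -1.404161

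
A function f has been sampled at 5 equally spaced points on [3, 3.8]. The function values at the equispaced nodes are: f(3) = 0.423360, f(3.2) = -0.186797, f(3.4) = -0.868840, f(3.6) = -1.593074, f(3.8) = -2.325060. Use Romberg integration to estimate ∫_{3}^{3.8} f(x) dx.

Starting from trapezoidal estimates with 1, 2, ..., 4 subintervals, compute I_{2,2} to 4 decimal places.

-0.7173

I_{0,0} (trapezoid, 1 panel, h=0.8000): -0.760680
I_{1,0} (trapezoid, 2 panels, h=0.4000): -0.727876
I_{2,0} (trapezoid, 4 panels, h=0.2000): -0.719912
I_{1,1} = -0.727876 + (-0.727876 − (-0.760680))/3 = -0.716941
I_{2,1} = -0.719912 + (-0.719912 − (-0.727876))/3 = -0.717257
I_{2,2} = -0.717257 + (-0.717257 − (-0.716941))/15 = -0.717278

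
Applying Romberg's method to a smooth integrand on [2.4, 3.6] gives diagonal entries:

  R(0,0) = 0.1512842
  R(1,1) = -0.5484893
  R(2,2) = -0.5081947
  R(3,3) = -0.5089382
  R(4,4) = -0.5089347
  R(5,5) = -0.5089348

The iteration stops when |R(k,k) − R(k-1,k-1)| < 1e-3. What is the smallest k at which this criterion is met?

k = 3

|R(1,1) − R(0,0)| = 0.6997735 ≥ 1e-3
|R(2,2) − R(1,1)| = 0.0402946 ≥ 1e-3
|R(3,3) − R(2,2)| = 0.0007435 < 1e-3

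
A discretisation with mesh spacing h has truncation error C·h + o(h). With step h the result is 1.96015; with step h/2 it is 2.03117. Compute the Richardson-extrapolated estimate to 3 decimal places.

The leading error scales as h; refining by a factor of 2 reduces it by 2^1 = 2.
Extrapolated value = (2·A(h/2) − A(h)) / (2 − 1)
= (2·2.03117 − 1.96015) / 1
= 2.10219 / 1 = 2.10219

2.102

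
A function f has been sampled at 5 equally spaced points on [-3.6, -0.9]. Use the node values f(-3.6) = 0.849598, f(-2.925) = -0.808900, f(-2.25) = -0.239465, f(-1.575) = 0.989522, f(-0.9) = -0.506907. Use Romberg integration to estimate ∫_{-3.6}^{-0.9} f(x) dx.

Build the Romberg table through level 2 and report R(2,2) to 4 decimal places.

0.1592

R(0,0) (trapezoid, 1 panel, h=2.7000): 0.462633
R(1,0) (trapezoid, 2 panels, h=1.3500): -0.091961
R(2,0) (trapezoid, 4 panels, h=0.6750): 0.075939
R(1,1) = -0.091961 + (-0.091961 − 0.462633)/3 = -0.276826
R(2,1) = 0.075939 + (0.075939 − (-0.091961))/3 = 0.131906
R(2,2) = 0.131906 + (0.131906 − (-0.276826))/15 = 0.159155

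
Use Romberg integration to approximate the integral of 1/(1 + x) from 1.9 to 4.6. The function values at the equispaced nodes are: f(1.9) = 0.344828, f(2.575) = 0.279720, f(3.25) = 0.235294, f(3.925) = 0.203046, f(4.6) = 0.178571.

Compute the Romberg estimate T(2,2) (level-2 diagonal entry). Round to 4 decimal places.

0.6581

T(0,0) (trapezoid, 1 panel, h=2.7000): 0.706589
T(1,0) (trapezoid, 2 panels, h=1.3500): 0.670941
T(2,0) (trapezoid, 4 panels, h=0.6750): 0.661338
T(1,1) = 0.670941 + (0.670941 − 0.706589)/3 = 0.659058
T(2,1) = 0.661338 + (0.661338 − 0.670941)/3 = 0.658137
T(2,2) = 0.658137 + (0.658137 − 0.659058)/15 = 0.658076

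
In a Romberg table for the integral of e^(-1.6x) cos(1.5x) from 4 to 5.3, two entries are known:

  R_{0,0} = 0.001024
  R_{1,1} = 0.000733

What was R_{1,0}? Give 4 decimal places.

0.0008

From R_{1,1} = (4·R_{1,0} − R_{0,0})/3, solve for R_{1,0}:
4·R_{1,0} = 3·0.000733 + 0.001024 = 0.003223
R_{1,0} = 0.000806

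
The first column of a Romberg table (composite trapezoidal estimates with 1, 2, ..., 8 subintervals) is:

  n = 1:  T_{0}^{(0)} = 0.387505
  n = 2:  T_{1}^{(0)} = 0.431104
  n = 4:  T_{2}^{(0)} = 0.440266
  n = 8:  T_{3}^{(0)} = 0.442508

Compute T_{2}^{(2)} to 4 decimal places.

0.4432

Richardson extrapolation on the trapezoidal column (denominator 4−1=3):
T_{1}^{(1)} = (4·0.431104 − 0.387505) / 3 = 0.445637
T_{2}^{(1)} = (4·0.440266 − 0.431104) / 3 = 0.443320
T_{2}^{(2)} = 0.443320 + (0.443320 − 0.445637)/15 = 0.443166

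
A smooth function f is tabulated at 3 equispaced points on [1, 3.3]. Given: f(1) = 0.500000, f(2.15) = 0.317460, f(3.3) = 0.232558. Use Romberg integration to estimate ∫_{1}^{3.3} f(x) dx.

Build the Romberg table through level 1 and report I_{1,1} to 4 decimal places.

0.7676

I_{0,0} (trapezoid, 1 panel, h=2.3000): 0.842442
I_{1,0} (trapezoid, 2 panels, h=1.1500): 0.786300
I_{1,1} = 0.786300 + (0.786300 − 0.842442)/3 = 0.767586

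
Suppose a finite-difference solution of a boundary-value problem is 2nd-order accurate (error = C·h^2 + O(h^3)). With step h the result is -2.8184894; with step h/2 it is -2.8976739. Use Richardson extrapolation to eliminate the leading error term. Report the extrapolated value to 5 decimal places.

-2.92407

The leading error scales as h^2; refining by a factor of 2 reduces it by 2^2 = 4.
Extrapolated value = (4·A(h/2) − A(h)) / (4 − 1)
= (4·(-2.8976739) − (-2.8184894)) / 3
= -8.7722062 / 3 = -2.9240687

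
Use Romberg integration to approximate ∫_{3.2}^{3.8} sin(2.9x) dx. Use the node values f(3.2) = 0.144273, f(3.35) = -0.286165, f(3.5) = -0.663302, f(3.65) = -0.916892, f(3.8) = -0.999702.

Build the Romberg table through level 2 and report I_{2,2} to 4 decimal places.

I_{0,0} (trapezoid, 1 panel, h=0.6000): -0.256629
I_{1,0} (trapezoid, 2 panels, h=0.3000): -0.327305
I_{2,0} (trapezoid, 4 panels, h=0.1500): -0.344111
I_{1,1} = -0.327305 + (-0.327305 − (-0.256629))/3 = -0.350864
I_{2,1} = -0.344111 + (-0.344111 − (-0.327305))/3 = -0.349713
I_{2,2} = -0.349713 + (-0.349713 − (-0.350864))/15 = -0.349636

-0.3496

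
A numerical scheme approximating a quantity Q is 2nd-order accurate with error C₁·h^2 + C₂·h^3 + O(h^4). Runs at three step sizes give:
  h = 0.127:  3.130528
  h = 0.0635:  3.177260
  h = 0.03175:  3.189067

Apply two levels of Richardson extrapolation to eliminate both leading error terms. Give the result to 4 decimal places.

First eliminate the h^2 term (factor 2^2 = 4):
  B₁ = (4·3.177260 − 3.130528)/3 = 3.192837
  B₂ = (4·3.189067 − 3.177260)/3 = 3.193003
Then eliminate the h^3 term (factor 2^3 = 8):
  (8·3.193003 − 3.192837)/7 = 3.193027

3.1930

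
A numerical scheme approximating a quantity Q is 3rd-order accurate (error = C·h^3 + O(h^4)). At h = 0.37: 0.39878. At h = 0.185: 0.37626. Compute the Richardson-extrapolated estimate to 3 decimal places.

0.373

Extrapolated value = (8·A(h/2) − A(h)) / (8 − 1)
= (8·0.37626 − 0.39878) / 7
= 2.61130 / 7 = 0.37304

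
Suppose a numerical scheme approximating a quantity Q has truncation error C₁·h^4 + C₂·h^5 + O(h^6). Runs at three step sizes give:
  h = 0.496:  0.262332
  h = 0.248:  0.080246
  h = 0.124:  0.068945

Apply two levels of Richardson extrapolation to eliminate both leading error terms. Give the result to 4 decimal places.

0.0682

First eliminate the h^4 term (factor 2^4 = 16):
  B₁ = (16·0.080246 − 0.262332)/15 = 0.068107
  B₂ = (16·0.068945 − 0.080246)/15 = 0.068192
Then eliminate the h^5 term (factor 2^5 = 32):
  (32·0.068192 − 0.068107)/31 = 0.068195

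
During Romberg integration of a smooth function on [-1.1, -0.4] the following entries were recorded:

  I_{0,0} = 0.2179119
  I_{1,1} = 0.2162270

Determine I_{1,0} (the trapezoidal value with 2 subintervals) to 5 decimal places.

0.21665

From I_{1,1} = (4·I_{1,0} − I_{0,0})/3, solve for I_{1,0}:
4·I_{1,0} = 3·0.2162270 + 0.2179119 = 0.8665929
I_{1,0} = 0.2166482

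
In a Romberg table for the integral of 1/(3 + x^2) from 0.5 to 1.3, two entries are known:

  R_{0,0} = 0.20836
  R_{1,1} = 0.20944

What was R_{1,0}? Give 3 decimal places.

0.209

From R_{1,1} = (4·R_{1,0} − R_{0,0})/3, solve for R_{1,0}:
4·R_{1,0} = 3·0.20944 + 0.20836 = 0.83668
R_{1,0} = 0.20917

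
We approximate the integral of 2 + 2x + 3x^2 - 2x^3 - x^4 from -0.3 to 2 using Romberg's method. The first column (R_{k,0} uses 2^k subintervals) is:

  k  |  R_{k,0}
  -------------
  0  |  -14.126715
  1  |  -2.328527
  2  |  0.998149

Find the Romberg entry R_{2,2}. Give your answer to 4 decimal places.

Richardson extrapolation on the trapezoidal column (denominator 4−1=3):
R_{1,1} = -2.328527 + (-2.328527 − (-14.126715))/3 = 1.604202
R_{2,1} = (4·0.998149 − (-2.328527)) / 3 = 2.107041
R_{2,2} = 2.107041 + (2.107041 − 1.604202)/15 = 2.140564

2.1406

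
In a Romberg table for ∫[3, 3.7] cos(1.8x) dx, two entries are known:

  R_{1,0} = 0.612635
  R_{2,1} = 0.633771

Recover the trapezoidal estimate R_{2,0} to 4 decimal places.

0.6285

From R_{2,1} = (4·R_{2,0} − R_{1,0})/3, solve for R_{2,0}:
4·R_{2,0} = 3·0.633771 + 0.612635 = 2.513948
R_{2,0} = 0.628487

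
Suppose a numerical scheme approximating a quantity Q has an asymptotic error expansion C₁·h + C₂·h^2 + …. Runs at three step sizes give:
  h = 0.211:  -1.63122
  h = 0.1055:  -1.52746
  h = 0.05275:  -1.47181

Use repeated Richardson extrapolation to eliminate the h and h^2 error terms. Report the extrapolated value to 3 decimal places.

First eliminate the h term (factor 2^1 = 2):
  B₁ = (2·(-1.52746) − (-1.63122))/1 = -1.42370
  B₂ = (2·(-1.47181) − (-1.52746))/1 = -1.41616
Then eliminate the h^2 term (factor 2^2 = 4):
  (4·(-1.41616) − (-1.42370))/3 = -1.41365

-1.414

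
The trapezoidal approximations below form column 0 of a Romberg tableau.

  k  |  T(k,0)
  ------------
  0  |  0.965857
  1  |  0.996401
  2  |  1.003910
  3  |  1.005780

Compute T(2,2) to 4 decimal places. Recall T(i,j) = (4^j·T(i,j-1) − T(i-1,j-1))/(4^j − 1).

T(1,1) = 0.996401 + (0.996401 − 0.965857)/3 = 1.006582
T(2,1) = (4·1.003910 − 0.996401) / 3 = 1.006413
T(2,2) = (16·1.006413 − 1.006582) / 15 = 1.006402

1.0064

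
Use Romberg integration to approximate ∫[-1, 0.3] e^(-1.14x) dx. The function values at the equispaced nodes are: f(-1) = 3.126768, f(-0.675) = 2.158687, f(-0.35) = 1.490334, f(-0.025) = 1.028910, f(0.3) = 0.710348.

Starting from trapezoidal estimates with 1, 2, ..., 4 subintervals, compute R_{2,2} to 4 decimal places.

R_{0,0} (trapezoid, 1 panel, h=1.3000): 2.494125
R_{1,0} (trapezoid, 2 panels, h=0.6500): 2.215780
R_{2,0} (trapezoid, 4 panels, h=0.3250): 2.143859
R_{1,1} = 2.215780 + (2.215780 − 2.494125)/3 = 2.122998
R_{2,1} = 2.143859 + (2.143859 − 2.215780)/3 = 2.119885
R_{2,2} = 2.119885 + (2.119885 − 2.122998)/15 = 2.119677

2.1197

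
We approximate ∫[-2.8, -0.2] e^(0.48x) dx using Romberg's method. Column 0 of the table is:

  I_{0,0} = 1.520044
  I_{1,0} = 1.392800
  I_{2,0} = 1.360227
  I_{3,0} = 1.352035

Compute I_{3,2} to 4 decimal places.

Richardson extrapolation on the trapezoidal column (denominator 4−1=3):
I_{2,1} = 1.360227 + (1.360227 − 1.392800)/3 = 1.349369
I_{3,1} = 1.352035 + (1.352035 − 1.360227)/3 = 1.349304
I_{3,2} = 1.349304 + (1.349304 − 1.349369)/15 = 1.349300

1.3493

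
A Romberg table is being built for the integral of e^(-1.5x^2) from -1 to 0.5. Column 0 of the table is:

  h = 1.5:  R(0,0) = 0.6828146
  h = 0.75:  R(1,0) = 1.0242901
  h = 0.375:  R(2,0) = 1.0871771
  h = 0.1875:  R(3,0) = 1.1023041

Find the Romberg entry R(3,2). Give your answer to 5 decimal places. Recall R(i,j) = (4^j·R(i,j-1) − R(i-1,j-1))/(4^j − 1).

1.10729

Richardson extrapolation on the trapezoidal column (denominator 4−1=3):
R(2,1) = (4·1.0871771 − 1.0242901) / 3 = 1.1081394
R(3,1) = 1.1023041 + (1.1023041 − 1.0871771)/3 = 1.1073464
R(3,2) = 1.1073464 + (1.1073464 − 1.1081394)/15 = 1.1072935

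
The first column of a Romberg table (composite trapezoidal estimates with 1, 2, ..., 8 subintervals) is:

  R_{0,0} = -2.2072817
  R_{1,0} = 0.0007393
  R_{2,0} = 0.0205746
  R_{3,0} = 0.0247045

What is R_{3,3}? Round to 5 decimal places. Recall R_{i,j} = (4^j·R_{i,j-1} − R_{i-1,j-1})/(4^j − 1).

R_{1,1} = 0.0007393 + (0.0007393 − (-2.2072817))/3 = 0.7367463
R_{2,1} = 0.0205746 + (0.0205746 − 0.0007393)/3 = 0.0271864
R_{3,1} = (4·0.0247045 − 0.0205746) / 3 = 0.0260811
R_{2,2} = (16·0.0271864 − 0.7367463) / 15 = -0.0201176
R_{3,2} = 0.0260811 + (0.0260811 − 0.0271864)/15 = 0.0260074
R_{3,3} = 0.0260074 + (0.0260074 − (-0.0201176))/63 = 0.0267395

0.02674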